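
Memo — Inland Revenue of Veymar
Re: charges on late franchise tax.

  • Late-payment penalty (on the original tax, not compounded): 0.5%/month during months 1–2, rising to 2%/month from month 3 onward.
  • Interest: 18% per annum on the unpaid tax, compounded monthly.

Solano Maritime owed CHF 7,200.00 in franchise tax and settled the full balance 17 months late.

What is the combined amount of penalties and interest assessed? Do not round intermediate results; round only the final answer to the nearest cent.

Penalty, months 1–2: 2 × 0.5% × CHF 7,200.00 = CHF 72.00
Penalty, months 3–17: 15 × 2% × CHF 7,200.00 = CHF 2,160.00
Interest (18%/yr ÷ 12 = 1.5%/month): CHF 7,200.00 × ((1 + 0.015)^17 − 1) = CHF 2,073.7464…
Penalties + interest = CHF 2,232.0000 + CHF 2,073.7464… = CHF 4,305.75

CHF 4,305.75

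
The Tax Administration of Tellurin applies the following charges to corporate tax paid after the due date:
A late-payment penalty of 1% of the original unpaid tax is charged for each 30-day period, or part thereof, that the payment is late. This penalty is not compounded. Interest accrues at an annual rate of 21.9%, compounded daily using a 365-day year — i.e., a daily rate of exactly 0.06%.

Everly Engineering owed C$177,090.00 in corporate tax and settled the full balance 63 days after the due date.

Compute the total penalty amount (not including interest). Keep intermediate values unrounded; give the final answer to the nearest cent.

C$5,312.70

Penalty periods: ⌈63/30⌉ = 3; penalty = 3 × 1% × C$177,090.00 = C$5,312.70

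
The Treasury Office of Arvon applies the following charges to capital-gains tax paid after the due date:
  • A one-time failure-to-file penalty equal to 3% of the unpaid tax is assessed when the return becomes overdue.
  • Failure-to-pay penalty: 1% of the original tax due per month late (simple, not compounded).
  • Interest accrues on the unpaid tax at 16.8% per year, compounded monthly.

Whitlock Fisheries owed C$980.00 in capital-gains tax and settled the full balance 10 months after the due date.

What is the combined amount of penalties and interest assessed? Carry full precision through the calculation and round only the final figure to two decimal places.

C$273.57

Failure-to-file penalty: 3% × C$980.00 = C$29.40
Failure-to-pay penalty = 1% × C$980.00 × 10 mo = C$98.00
Interest (16.8%/yr ÷ 12 = 1.4%/month): C$980.00 × ((1 + 0.014)^10 − 1) = C$146.1743…
Penalties + interest = C$127.4000 + C$146.1743… = C$273.57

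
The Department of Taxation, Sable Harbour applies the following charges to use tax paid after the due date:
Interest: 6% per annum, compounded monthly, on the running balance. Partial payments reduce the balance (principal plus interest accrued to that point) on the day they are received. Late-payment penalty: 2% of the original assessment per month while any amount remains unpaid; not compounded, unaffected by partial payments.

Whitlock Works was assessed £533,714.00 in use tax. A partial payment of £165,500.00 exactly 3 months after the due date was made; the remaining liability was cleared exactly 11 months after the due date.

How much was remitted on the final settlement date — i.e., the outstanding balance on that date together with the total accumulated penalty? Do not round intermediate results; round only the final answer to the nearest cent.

£508,993.31

Monthly rate = 6% ÷ 12 = 0.5%
Balance at month 3: £533,714.0000 × (1 + 0.005)^3 = £541,759.8053…
After £165,500.00 payment: £541,759.8053… − £165,500.00 = £376,259.8053…
Balance at month 11: £376,259.8053… × (1 + 0.005)^8 = £391,576.2297…
Penalty: 11 × 2% × £533,714.00 = £117,417.08
Final settlement = outstanding balance + penalty = £391,576.2297… + £117,417.08 = £508,993.31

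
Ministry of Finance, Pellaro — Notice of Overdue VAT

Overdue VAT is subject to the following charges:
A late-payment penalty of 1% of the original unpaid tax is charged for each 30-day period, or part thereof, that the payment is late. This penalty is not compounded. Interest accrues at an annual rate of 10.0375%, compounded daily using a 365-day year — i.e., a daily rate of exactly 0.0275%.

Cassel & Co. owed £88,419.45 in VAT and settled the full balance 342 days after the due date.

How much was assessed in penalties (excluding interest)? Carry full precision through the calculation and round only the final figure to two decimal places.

£10,610.33

Penalty periods: ⌈342/30⌉ = 12; penalty = 12 × 1% × £88,419.45 = £10,610.33…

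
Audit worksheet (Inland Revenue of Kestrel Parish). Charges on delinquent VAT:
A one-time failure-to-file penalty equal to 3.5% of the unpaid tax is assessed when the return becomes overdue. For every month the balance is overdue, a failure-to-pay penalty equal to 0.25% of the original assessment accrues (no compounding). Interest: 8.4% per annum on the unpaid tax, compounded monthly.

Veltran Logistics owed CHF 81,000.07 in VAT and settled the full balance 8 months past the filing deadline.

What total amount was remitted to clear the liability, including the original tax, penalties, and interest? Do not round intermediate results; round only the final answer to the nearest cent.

Failure-to-file penalty: 3.5% × CHF 81,000.07 = CHF 2,835.00…
Failure-to-pay penalty: 8 × 0.25% × CHF 81,000.07 = CHF 1,620.00…
Interest (8.4%/yr ÷ 12 = 0.7%/month): CHF 81,000.07 × ((1 + 0.007)^8 − 1) = CHF 4,648.7056…
Total = CHF 81,000.07 + CHF 4,455.0039… + CHF 4,648.7056… = CHF 90,103.78

CHF 90,103.78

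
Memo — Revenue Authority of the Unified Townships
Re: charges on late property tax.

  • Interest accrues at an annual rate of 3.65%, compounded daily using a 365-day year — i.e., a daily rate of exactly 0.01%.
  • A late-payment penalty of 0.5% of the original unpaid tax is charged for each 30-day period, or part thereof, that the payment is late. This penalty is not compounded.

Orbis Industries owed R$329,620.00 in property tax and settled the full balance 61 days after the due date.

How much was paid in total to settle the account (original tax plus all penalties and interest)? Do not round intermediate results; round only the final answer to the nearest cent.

Penalty periods: ⌈61/30⌉ = 3; penalty = 3 × 0.5% × R$329,620.00 = R$4,944.30
Interest: R$329,620.00 × ((1 + 0.0001)^61 − 1) = R$329,620.00 × 0.00611834… = R$2,016.7259…
Total = R$329,620.00 + R$4,944.3000 + R$2,016.7259… = R$336,581.03

R$336,581.03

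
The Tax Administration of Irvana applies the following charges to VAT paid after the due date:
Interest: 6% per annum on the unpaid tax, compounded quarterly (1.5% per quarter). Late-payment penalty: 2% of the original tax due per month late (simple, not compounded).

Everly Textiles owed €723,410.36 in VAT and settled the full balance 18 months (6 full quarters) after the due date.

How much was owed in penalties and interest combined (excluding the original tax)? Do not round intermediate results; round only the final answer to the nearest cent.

Late-payment penalty: 18 × 2% × €723,410.36 = €260,427.73…
Interest: €723,410.36 × ((1 + 0.015)^6 − 1) = €723,410.36 × 0.0934433… = €67,597.8252…
Penalties + interest = €260,427.7296 + €67,597.8252… = €328,025.55

€328,025.55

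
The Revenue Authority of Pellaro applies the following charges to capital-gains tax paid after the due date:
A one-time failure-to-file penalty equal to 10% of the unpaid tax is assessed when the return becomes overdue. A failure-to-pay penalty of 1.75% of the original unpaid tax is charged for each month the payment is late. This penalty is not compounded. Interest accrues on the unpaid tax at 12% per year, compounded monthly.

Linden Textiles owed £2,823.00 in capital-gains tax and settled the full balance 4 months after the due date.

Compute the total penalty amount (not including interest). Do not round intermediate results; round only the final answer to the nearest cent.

Failure-to-file penalty: 10% × £2,823.00 = £282.30
Failure-to-pay penalty = 1.75% × £2,823.00 × 4 mo = £197.61
Total penalty = £282.30 + £197.61 = £479.91

£479.91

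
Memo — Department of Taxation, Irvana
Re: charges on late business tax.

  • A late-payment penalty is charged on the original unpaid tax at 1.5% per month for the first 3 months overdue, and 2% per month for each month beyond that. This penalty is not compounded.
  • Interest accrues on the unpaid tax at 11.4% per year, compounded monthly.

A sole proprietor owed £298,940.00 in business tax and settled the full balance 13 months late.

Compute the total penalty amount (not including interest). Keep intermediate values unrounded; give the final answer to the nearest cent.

Penalty, months 1–3: 3 × 1.5% × £298,940.00 = £13,452.30
Penalty, months 4–13: 10 × 2% × £298,940.00 = £59,788.00
Total penalty = £13,452.30 + £59,788.00 = £73,240.30

£73,240.30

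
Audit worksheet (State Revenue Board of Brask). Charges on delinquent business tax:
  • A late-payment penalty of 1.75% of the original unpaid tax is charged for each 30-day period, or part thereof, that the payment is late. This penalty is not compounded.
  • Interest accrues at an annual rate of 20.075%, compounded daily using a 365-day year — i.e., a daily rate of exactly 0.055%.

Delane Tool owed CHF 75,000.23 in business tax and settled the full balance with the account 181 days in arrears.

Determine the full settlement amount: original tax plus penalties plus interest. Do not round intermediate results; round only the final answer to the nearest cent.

Penalty periods: ⌈181/30⌉ = 7; penalty = 7 × 1.75% × CHF 75,000.23 = CHF 9,187.53…
Interest: CHF 75,000.23 × ((1 + 0.00055)^181 − 1) = CHF 75,000.23 × 0.10464347… = CHF 7,848.2845…
Total = CHF 75,000.23 + CHF 9,187.5282… + CHF 7,848.2845… = CHF 92,036.04

CHF 92,036.04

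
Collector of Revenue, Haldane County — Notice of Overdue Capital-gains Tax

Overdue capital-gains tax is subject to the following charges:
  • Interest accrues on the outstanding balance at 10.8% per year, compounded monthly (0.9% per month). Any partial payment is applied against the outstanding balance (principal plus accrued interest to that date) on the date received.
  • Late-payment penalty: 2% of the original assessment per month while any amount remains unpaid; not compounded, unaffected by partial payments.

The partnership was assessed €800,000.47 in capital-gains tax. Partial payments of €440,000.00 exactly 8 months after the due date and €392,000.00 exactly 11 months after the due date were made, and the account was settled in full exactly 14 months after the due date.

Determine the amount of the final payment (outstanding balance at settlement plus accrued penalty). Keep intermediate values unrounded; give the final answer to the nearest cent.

Balance at month 8: €800,000.4700 × (1 + 0.009)^8 = €859,447.9342…
After €440,000.00 payment: €859,447.9342… − €440,000.00 = €419,447.9342…
Balance at month 11: €419,447.9342… × (1 + 0.009)^3 = €430,875.2600…
After €392,000.00 payment: €430,875.2600… − €392,000.00 = €38,875.2600…
Balance at month 14: €38,875.2600… × (1 + 0.009)^3 = €39,934.3671…
Penalty: 14 × 2% × €800,000.47 = €224,000.13…
Final settlement = outstanding balance + penalty = €39,934.3671… + €224,000.13… = €263,934.50

€263,934.50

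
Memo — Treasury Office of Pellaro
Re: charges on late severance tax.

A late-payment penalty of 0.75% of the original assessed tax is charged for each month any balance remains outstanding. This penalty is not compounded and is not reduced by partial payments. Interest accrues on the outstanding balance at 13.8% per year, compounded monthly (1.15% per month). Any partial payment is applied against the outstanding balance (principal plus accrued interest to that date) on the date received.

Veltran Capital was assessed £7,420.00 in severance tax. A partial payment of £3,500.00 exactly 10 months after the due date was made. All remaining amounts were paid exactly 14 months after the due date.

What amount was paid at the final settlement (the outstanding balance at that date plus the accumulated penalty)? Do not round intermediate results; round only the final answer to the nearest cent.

Balance at month 10: £7,420.0000 × (1 + 0.0115)^10 = £8,318.8401…
After £3,500.00 payment: £8,318.8401… − £3,500.00 = £4,818.8401…
Balance at month 14: £4,818.8401… × (1 + 0.0115)^4 = £5,044.3599…
Penalty: 14 × 0.75% × £7,420.00 = £779.10
Final settlement = outstanding balance + penalty = £5,044.3599… + £779.10 = £5,823.46

£5,823.46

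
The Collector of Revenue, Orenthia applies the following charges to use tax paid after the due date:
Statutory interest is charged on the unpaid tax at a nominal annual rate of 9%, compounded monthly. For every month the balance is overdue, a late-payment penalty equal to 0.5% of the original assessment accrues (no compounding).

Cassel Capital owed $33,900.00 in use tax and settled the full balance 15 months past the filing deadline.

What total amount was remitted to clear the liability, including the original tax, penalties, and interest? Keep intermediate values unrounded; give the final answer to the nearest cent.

Late-payment penalty: 15 × 0.5% × $33,900.00 = $2,542.50
Interest (9%/yr ÷ 12 = 0.75%/month): $33,900.00 × ((1 + 0.0075)^15 − 1) = $4,020.6279…
Total = $33,900.00 + $2,542.5000 + $4,020.6279… = $40,463.13

$40,463.13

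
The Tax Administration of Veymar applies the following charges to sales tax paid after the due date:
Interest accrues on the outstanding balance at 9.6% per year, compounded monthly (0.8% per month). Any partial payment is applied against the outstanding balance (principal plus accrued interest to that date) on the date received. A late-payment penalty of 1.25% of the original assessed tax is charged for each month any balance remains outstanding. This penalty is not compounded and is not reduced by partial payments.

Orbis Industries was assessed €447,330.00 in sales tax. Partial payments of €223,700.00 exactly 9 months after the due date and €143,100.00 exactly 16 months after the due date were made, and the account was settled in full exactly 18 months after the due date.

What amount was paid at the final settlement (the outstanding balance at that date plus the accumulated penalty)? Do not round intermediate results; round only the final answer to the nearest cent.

Balance at month 9: €447,330.0000 × (1 + 0.008)^9 = €480,587.8798…
After €223,700.00 payment: €480,587.8798… − €223,700.00 = €256,887.8798…
Balance at month 16: €256,887.8798… × (1 + 0.008)^7 = €271,623.4988…
After €143,100.00 payment: €271,623.4988… − €143,100.00 = €128,523.4988…
Balance at month 18: €128,523.4988… × (1 + 0.008)^2 = €130,588.1003…
Penalty: 18 × 1.25% × €447,330.00 = €100,649.25
Final settlement = outstanding balance + penalty = €130,588.1003… + €100,649.25 = €231,237.35

€231,237.35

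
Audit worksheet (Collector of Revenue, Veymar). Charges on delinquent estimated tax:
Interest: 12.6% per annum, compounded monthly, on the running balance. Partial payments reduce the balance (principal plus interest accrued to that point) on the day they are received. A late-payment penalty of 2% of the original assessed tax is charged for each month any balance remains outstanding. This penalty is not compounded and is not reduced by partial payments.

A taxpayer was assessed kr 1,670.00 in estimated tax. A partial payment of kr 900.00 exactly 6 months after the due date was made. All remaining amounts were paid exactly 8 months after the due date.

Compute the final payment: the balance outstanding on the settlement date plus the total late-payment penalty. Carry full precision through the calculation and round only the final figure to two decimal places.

Monthly rate = 12.6% ÷ 12 = 1.05%
Balance at month 6: kr 1,670.0000 × (1 + 0.0105)^6 = kr 1,778.0107…
After kr 900.00 payment: kr 1,778.0107… − kr 900.00 = kr 878.0107…
Balance at month 8: kr 878.0107… × (1 + 0.0105)^2 = kr 896.5458…
Penalty: 8 × 2% × kr 1,670.00 = kr 267.20
Final settlement = outstanding balance + penalty = kr 896.5458… + kr 267.20 = kr 1,163.75

kr 1,163.75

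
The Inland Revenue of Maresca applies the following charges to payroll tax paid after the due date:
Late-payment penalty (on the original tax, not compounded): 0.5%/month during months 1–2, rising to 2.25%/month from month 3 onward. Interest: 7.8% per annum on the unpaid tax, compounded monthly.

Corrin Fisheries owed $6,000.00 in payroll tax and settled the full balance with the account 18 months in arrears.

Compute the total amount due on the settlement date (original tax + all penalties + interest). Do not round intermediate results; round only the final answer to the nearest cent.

$8,962.16

Penalty, months 1–2: 2 × 0.5% × $6,000.00 = $60.00
Penalty, months 3–18: 16 × 2.25% × $6,000.00 = $2,160.00
Interest (7.8%/yr ÷ 12 = 0.65%/month): $6,000.00 × ((1 + 0.0065)^18 − 1) = $742.1634…
Total = $6,000.00 + $2,220.0000 + $742.1634… = $8,962.16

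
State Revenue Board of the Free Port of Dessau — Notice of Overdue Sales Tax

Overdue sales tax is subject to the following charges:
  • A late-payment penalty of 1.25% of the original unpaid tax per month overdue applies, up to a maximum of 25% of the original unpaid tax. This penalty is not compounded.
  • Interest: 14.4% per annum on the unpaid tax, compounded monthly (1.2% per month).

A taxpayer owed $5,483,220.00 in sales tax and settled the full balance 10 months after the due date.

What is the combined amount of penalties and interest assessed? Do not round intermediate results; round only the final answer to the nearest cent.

Penalty: 10 × 1.25% × $5,483,220.00 = $685,402.50 (below the 25% cap of $1,370,805.00)
Interest: $5,483,220.00 × ((1 + 0.012)^10 − 1) = $5,483,220.00 × 0.1266918… = $694,678.8904…
Penalties + interest = $685,402.5000 + $694,678.8904… = $1,380,081.39

$1,380,081.39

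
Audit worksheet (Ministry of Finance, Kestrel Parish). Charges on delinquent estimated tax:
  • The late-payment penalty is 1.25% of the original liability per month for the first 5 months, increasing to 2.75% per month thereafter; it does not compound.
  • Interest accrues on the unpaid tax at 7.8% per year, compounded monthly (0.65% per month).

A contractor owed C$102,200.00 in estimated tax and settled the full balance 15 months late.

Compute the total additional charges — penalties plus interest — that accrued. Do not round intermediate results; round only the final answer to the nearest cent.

C$44,923.41

Penalty, months 1–5: 5 × 1.25% × C$102,200.00 = C$6,387.50
Penalty, months 6–15: 10 × 2.75% × C$102,200.00 = C$28,105.00
Interest: C$102,200.00 × ((1 + 0.0065)^15 − 1) = C$102,200.00 × 0.1020637… = C$10,430.9077…
Penalties + interest = C$34,492.5000 + C$10,430.9077… = C$44,923.41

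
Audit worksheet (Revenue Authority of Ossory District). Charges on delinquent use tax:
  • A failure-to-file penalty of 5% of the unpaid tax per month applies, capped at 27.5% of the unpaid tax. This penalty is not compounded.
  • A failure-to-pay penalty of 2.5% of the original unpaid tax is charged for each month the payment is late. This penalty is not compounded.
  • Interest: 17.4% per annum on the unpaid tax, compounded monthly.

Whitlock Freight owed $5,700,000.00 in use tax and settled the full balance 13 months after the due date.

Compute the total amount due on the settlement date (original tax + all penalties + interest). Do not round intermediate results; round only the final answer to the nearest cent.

Failure-to-file: 13 × 5% × $5,700,000.00 = $3,705,000.00, capped at 27.5% × $5,700,000.00 = $1,567,500.00
Failure-to-pay penalty = 2.5% × $5,700,000.00 × 13 mo = $1,852,500.00
Interest (17.4%/yr ÷ 12 = 1.45%/month): $5,700,000.00 × ((1 + 0.0145)^13 − 1) = $1,173,081.9706…
Total = $5,700,000.00 + $3,420,000.0000 + $1,173,081.9706… = $10,293,081.97

$10,293,081.97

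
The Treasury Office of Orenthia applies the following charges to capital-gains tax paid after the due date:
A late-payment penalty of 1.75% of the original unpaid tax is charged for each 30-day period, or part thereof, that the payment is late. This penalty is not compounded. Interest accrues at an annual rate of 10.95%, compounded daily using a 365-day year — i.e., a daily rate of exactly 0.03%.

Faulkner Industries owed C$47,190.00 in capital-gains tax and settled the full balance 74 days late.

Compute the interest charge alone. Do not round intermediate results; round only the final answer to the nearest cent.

C$1,059.17

Interest: C$47,190.00 × ((1 + 0.0003)^74 − 1) = C$47,190.00 × 0.02244485… = C$1,059.1725…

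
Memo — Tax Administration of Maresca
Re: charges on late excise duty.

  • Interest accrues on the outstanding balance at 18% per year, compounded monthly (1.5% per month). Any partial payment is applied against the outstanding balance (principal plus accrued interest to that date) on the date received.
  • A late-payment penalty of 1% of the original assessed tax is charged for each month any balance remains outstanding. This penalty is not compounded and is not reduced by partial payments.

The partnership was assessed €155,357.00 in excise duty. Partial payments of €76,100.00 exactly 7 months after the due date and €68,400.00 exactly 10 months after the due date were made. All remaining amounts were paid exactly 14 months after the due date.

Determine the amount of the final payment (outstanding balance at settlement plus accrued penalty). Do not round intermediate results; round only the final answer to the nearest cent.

Balance at month 7: €155,357.0000 × (1 + 0.015)^7 = €172,422.1761…
After €76,100.00 payment: €172,422.1761… − €76,100.00 = €96,322.1761…
Balance at month 10: €96,322.1761… × (1 + 0.015)^3 = €100,722.0166…
After €68,400.00 payment: €100,722.0166… − €68,400.00 = €32,322.0166…
Balance at month 14: €32,322.0166… × (1 + 0.015)^4 = €34,305.4103…
Penalty: 14 × 1% × €155,357.00 = €21,749.98
Final settlement = outstanding balance + penalty = €34,305.4103… + €21,749.98 = €56,055.39

€56,055.39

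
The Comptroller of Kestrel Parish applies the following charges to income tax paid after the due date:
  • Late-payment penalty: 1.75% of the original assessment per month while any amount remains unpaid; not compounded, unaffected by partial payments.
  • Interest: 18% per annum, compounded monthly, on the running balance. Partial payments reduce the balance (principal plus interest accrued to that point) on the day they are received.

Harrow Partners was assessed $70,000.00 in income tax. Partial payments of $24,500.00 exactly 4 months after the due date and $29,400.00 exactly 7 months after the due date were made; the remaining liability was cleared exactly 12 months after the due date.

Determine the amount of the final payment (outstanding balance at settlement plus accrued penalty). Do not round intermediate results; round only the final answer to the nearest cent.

Monthly rate = 18% ÷ 12 = 1.5%
Balance at month 4: $70,000.0000 × (1 + 0.015)^4 = $74,295.4485…
After $24,500.00 payment: $74,295.4485… − $24,500.00 = $49,795.4485…
Balance at month 7: $49,795.4485… × (1 + 0.015)^3 = $52,070.0237…
After $29,400.00 payment: $52,070.0237… − $29,400.00 = $22,670.0237…
Balance at month 12: $22,670.0237… × (1 + 0.015)^5 = $24,422.0539…
Penalty: 12 × 1.75% × $70,000.00 = $14,700.00
Final settlement = outstanding balance + penalty = $24,422.0539… + $14,700.00 = $39,122.05

$39,122.05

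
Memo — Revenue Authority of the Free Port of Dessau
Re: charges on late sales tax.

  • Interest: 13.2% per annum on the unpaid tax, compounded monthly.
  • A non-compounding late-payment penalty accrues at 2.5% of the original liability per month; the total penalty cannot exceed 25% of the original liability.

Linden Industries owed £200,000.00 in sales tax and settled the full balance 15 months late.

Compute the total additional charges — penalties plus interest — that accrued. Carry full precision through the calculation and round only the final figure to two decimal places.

£85,666.22

Penalty (uncapped): 15 × 2.5% × £200,000.00 = £75,000.00; cap = 25% × £200,000.00 = £50,000.00 → penalty = £50,000.00
Interest (13.2%/yr ÷ 12 = 1.1%/month): £200,000.00 × ((1 + 0.011)^15 − 1) = £35,666.2165…
Penalties + interest = £50,000.0000 + £35,666.2165… = £85,666.22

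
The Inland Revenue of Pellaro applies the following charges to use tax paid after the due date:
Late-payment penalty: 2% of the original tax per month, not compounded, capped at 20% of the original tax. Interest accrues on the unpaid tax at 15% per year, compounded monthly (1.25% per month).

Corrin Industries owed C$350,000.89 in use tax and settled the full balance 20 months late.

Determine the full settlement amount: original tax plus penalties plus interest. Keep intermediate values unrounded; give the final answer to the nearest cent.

C$518,714.35

Penalty (uncapped): 20 × 2% × C$350,000.89 = C$140,000.36…; cap = 20% × C$350,000.89 = C$70,000.18… → penalty = C$70,000.18…
Interest: C$350,000.89 × ((1 + 0.0125)^20 − 1) = C$350,000.89 × 0.2820372… = C$98,713.2821…
Total = C$350,000.89 + C$70,000.1780 + C$98,713.2821… = C$518,714.35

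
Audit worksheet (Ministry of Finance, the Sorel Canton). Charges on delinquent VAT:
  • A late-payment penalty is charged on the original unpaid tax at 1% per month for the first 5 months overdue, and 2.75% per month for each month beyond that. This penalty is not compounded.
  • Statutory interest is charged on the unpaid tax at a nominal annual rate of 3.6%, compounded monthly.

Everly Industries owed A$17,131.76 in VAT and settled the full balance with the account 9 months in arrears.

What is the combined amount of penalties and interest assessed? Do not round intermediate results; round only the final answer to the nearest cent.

Penalty, months 1–5: 5 × 1% × A$17,131.76 = A$856.59…
Penalty, months 6–9: 4 × 2.75% × A$17,131.76 = A$1,884.49…
Interest (3.6%/yr ÷ 12 = 0.3%/month): A$17,131.76 × ((1 + 0.003)^9 − 1) = A$468.1472…
Penalties + interest = A$2,741.0816 + A$468.1472… = A$3,209.23

A$3,209.23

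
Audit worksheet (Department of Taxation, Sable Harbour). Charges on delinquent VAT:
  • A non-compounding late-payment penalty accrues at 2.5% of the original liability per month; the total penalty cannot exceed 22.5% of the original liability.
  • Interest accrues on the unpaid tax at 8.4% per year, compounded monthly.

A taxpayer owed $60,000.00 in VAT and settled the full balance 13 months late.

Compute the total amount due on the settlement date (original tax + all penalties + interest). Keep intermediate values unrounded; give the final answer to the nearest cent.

Penalty (uncapped): 13 × 2.5% × $60,000.00 = $19,500.00; cap = 22.5% × $60,000.00 = $13,500.00 → penalty = $13,500.00
Interest (8.4%/yr ÷ 12 = 0.7%/month): $60,000.00 × ((1 + 0.007)^13 − 1) = $5,695.3102…
Total = $60,000.00 + $13,500.0000 + $5,695.3102… = $79,195.31

$79,195.31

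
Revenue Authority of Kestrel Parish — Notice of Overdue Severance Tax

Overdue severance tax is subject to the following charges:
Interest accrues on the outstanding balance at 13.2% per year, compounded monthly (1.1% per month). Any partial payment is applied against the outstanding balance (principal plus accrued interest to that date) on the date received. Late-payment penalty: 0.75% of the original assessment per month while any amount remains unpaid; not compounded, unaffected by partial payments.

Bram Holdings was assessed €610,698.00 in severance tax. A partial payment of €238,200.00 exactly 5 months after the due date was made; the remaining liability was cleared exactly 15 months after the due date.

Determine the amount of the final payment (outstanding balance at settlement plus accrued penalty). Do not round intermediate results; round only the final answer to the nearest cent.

Balance at month 5: €610,698.0000 × (1 + 0.011)^5 = €645,033.5078…
After €238,200.00 payment: €645,033.5078… − €238,200.00 = €406,833.5078…
Balance at month 15: €406,833.5078… × (1 + 0.011)^10 = €453,866.6490…
Penalty: 15 × 0.75% × €610,698.00 = €68,703.53…
Final settlement = outstanding balance + penalty = €453,866.6490… + €68,703.53… = €522,570.17

€522,570.17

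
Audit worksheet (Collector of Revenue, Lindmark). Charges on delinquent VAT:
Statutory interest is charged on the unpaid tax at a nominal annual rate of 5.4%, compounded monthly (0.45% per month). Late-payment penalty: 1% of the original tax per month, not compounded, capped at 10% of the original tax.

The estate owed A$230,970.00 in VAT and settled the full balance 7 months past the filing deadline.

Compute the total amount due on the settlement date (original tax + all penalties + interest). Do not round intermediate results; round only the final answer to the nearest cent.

A$254,512.41

Penalty: 7 × 1% × A$230,970.00 = A$16,167.90 (below the 10% cap of A$23,097.00)
Interest: A$230,970.00 × ((1 + 0.0045)^7 − 1) = A$230,970.00 × 0.0319285… = A$7,374.5150…
Total = A$230,970.00 + A$16,167.9000 + A$7,374.5150… = A$254,512.41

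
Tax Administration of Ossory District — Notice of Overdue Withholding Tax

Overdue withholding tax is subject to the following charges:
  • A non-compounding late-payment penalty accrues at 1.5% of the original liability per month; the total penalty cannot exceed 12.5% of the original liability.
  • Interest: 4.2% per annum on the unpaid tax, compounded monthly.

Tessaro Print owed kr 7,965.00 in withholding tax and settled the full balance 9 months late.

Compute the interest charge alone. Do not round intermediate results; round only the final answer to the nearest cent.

Interest (4.2%/yr ÷ 12 = 0.35%/month): kr 7,965.00 × ((1 + 0.0035)^9 − 1) = kr 254.4389…

kr 254.44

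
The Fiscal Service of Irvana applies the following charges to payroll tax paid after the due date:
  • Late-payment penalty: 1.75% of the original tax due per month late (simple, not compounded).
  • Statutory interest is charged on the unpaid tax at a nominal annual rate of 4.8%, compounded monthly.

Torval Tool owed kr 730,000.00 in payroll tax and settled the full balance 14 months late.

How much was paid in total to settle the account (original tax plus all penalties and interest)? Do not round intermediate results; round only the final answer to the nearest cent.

Late-payment penalty = 1.75% × kr 730,000.00 × 14 mo = kr 178,850.00
Interest (4.8%/yr ÷ 12 = 0.4%/month): kr 730,000.00 × ((1 + 0.004)^14 − 1) = kr 41,960.0747…
Total = kr 730,000.00 + kr 178,850.0000 + kr 41,960.0747… = kr 950,810.07

kr 950,810.07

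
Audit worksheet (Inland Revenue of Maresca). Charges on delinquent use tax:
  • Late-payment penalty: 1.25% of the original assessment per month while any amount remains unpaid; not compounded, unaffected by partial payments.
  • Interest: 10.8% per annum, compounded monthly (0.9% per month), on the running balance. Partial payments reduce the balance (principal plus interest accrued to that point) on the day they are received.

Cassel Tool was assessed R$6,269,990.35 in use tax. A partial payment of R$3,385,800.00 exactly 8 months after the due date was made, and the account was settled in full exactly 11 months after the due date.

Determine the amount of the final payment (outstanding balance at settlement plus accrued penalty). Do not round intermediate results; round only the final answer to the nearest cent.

R$4,303,501.99

Balance at month 8: R$6,269,990.3500 × (1 + 0.009)^8 = R$6,735,908.8598…
After R$3,385,800.00 payment: R$6,735,908.8598… − R$3,385,800.00 = R$3,350,108.8598…
Balance at month 11: R$3,350,108.8598… × (1 + 0.009)^3 = R$3,441,378.3177…
Penalty: 11 × 1.25% × R$6,269,990.35 = R$862,123.67…
Final settlement = outstanding balance + penalty = R$3,441,378.3177… + R$862,123.67… = R$4,303,501.99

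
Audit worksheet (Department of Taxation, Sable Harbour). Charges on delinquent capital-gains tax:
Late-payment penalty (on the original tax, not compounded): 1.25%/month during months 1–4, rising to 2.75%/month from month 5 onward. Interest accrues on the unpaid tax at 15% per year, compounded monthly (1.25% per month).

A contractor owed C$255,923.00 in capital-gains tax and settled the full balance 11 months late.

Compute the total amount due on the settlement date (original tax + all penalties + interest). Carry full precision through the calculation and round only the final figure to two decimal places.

Penalty, months 1–4: 4 × 1.25% × C$255,923.00 = C$12,796.15
Penalty, months 5–11: 7 × 2.75% × C$255,923.00 = C$49,265.18…
Interest: C$255,923.00 × ((1 + 0.0125)^11 − 1) = C$255,923.00 × 0.1464242… = C$37,473.3244…
Total = C$255,923.00 + C$62,061.3275 + C$37,473.3244… = C$355,457.65

C$355,457.65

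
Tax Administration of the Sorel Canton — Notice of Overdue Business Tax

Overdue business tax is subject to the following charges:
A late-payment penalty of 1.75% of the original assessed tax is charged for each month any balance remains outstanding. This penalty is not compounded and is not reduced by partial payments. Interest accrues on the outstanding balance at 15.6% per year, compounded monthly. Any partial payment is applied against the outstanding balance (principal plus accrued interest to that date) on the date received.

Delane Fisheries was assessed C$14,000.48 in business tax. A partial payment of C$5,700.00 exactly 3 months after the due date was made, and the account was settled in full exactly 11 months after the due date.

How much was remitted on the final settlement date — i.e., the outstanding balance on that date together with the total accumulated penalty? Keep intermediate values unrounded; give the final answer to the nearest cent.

C$12,512.50

Monthly rate = 15.6% ÷ 12 = 1.3%
Balance at month 3: C$14,000.4800 × (1 + 0.013)^3 = C$14,553.6277…
After C$5,700.00 payment: C$14,553.6277… − C$5,700.00 = C$8,853.6277…
Balance at month 11: C$8,853.6277… × (1 + 0.013)^8 = C$9,817.4075…
Penalty: 11 × 1.75% × C$14,000.48 = C$2,695.09…
Final settlement = outstanding balance + penalty = C$9,817.4075… + C$2,695.09… = C$12,512.50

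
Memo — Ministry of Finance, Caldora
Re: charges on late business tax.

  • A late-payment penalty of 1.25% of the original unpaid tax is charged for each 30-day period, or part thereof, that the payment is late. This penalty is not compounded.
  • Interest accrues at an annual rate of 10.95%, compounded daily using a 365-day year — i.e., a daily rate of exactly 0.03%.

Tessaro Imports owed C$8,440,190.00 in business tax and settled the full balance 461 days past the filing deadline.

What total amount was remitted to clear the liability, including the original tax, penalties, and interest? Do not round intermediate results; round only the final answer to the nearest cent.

Penalty periods: ⌈461/30⌉ = 16; penalty = 16 × 1.25% × C$8,440,190.00 = C$1,688,038.00
Interest: C$8,440,190.00 × ((1 + 0.0003)^461 − 1) = C$8,440,190.00 × 0.14829618… = C$1,251,647.9162…
Total = C$8,440,190.00 + C$1,688,038.0000 + C$1,251,647.9162… = C$11,379,875.92

C$11,379,875.92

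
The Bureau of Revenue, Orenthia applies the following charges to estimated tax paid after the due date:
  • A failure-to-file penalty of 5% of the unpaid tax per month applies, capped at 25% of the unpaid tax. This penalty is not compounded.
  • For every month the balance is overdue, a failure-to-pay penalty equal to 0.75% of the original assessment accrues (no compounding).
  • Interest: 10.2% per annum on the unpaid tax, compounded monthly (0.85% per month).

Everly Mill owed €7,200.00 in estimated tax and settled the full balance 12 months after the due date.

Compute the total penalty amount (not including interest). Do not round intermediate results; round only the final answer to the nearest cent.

Failure-to-file: 12 × 5% × €7,200.00 = €4,320.00, capped at 25% × €7,200.00 = €1,800.00
Failure-to-pay penalty: 12 × 0.75% × €7,200.00 = €648.00
Total penalty = €1,800.00 + €648.00 = €2,448.00

€2,448.00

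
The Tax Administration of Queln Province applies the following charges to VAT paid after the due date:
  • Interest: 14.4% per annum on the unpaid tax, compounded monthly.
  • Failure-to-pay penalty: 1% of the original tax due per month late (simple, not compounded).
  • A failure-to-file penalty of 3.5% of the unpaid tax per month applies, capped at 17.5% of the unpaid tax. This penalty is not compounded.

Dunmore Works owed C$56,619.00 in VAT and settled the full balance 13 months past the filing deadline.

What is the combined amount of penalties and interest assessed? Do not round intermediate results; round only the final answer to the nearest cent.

Failure-to-file: 13 × 3.5% × C$56,619.00 = C$25,761.65…, capped at 17.5% × C$56,619.00 = C$9,908.33…
Failure-to-pay penalty: 13 × 1% × C$56,619.00 = C$7,360.47
Interest (14.4%/yr ÷ 12 = 1.2%/month): C$56,619.00 × ((1 + 0.012)^13 − 1) = C$9,497.3480…
Penalties + interest = C$17,268.7950 + C$9,497.3480… = C$26,766.14

C$26,766.14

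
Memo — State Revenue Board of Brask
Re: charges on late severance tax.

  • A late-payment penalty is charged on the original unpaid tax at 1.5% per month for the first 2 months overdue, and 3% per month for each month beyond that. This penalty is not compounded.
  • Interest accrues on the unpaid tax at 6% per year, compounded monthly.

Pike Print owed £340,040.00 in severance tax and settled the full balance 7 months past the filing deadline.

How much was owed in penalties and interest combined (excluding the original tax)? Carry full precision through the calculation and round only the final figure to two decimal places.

£73,288.62

Penalty, months 1–2: 2 × 1.5% × £340,040.00 = £10,201.20
Penalty, months 3–7: 5 × 3% × £340,040.00 = £51,006.00
Interest (6%/yr ÷ 12 = 0.5%/month): £340,040.00 × ((1 + 0.005)^7 − 1) = £12,081.4161…
Penalties + interest = £61,207.2000 + £12,081.4161… = £73,288.62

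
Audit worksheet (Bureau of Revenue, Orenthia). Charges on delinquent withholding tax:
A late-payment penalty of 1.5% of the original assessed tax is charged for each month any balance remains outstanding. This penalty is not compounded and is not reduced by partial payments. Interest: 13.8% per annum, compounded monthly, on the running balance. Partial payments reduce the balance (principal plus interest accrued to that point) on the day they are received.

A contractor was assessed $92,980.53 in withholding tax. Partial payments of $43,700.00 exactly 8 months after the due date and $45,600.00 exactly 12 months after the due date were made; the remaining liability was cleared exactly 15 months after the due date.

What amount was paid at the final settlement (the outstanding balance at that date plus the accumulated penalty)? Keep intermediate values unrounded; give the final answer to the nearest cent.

Monthly rate = 13.8% ÷ 12 = 1.15%
Balance at month 8: $92,980.5300 × (1 + 0.0115)^8 = $101,887.0796…
After $43,700.00 payment: $101,887.0796… − $43,700.00 = $58,187.0796…
Balance at month 12: $58,187.0796… × (1 + 0.0115)^4 = $60,910.2117…
After $45,600.00 payment: $60,910.2117… − $45,600.00 = $15,310.2117…
Balance at month 15: $15,310.2117… × (1 + 0.0115)^3 = $15,844.5116…
Penalty: 15 × 1.5% × $92,980.53 = $20,920.62…
Final settlement = outstanding balance + penalty = $15,844.5116… + $20,920.62… = $36,765.13

$36,765.13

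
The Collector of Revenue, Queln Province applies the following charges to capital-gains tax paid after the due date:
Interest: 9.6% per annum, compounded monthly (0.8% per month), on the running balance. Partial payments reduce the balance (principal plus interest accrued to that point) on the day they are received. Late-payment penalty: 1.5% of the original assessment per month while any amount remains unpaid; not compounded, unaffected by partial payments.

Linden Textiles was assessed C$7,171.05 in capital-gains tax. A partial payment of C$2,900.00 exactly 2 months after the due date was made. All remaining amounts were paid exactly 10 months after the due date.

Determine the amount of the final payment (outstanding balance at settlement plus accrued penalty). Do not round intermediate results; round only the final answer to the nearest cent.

C$5,750.61

Balance at month 2: C$7,171.0500 × (1 + 0.008)^2 = C$7,286.2457…
After C$2,900.00 payment: C$7,286.2457… − C$2,900.00 = C$4,386.2457…
Balance at month 10: C$4,386.2457… × (1 + 0.008)^8 = C$4,674.9527…
Penalty: 10 × 1.5% × C$7,171.05 = C$1,075.66…
Final settlement = outstanding balance + penalty = C$4,674.9527… + C$1,075.66… = C$5,750.61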